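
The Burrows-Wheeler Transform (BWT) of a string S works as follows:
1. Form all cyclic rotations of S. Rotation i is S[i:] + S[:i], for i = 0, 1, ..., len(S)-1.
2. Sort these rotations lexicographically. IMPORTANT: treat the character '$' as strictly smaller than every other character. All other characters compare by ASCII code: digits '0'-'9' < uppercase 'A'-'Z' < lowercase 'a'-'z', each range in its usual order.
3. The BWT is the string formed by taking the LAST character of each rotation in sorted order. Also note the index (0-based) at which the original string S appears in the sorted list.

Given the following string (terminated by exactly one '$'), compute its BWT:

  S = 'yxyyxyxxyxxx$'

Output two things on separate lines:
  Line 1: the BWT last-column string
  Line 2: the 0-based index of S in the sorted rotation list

All 13 rotations (rotation i = S[i:]+S[:i]):
  rot[0] = yxyyxyxxyxxx$
  rot[1] = xyyxyxxyxxx$y
  rot[2] = yyxyxxyxxx$yx
  rot[3] = yxyxxyxxx$yxy
  rot[4] = xyxxyxxx$yxyy
  rot[5] = yxxyxxx$yxyyx
  rot[6] = xxyxxx$yxyyxy
  rot[7] = xyxxx$yxyyxyx
  rot[8] = yxxx$yxyyxyxx
  rot[9] = xxx$yxyyxyxxy
  rot[10] = xx$yxyyxyxxyx
  rot[11] = x$yxyyxyxxyxx
  rot[12] = $yxyyxyxxyxxx
Sorted (with $ < everything):
  sorted[0] = $yxyyxyxxyxxx  (last char: 'x')
  sorted[1] = x$yxyyxyxxyxx  (last char: 'x')
  sorted[2] = xx$yxyyxyxxyx  (last char: 'x')
  sorted[3] = xxx$yxyyxyxxy  (last char: 'y')
  sorted[4] = xxyxxx$yxyyxy  (last char: 'y')
  sorted[5] = xyxxx$yxyyxyx  (last char: 'x')
  sorted[6] = xyxxyxxx$yxyy  (last char: 'y')
  sorted[7] = xyyxyxxyxxx$y  (last char: 'y')
  sorted[8] = yxxx$yxyyxyxx  (last char: 'x')
  sorted[9] = yxxyxxx$yxyyx  (last char: 'x')
  sorted[10] = yxyxxyxxx$yxy  (last char: 'y')
  sorted[11] = yxyyxyxxyxxx$  (last char: '$')
  sorted[12] = yyxyxxyxxx$yx  (last char: 'x')
Last column: xxxyyxyyxxy$x
Original string S is at sorted index 11

Answer: xxxyyxyyxxy$x
11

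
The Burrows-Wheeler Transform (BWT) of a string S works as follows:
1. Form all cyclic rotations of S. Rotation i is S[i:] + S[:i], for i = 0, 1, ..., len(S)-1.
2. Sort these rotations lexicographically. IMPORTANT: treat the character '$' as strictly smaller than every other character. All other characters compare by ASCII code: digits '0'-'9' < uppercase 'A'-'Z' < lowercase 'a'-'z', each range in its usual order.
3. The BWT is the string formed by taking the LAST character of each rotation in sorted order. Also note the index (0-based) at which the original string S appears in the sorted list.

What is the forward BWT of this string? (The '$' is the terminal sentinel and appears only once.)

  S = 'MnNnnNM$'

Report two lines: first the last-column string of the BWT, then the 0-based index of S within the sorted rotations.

All 8 rotations (rotation i = S[i:]+S[:i]):
  rot[0] = MnNnnNM$
  rot[1] = nNnnNM$M
  rot[2] = NnnNM$Mn
  rot[3] = nnNM$MnN
  rot[4] = nNM$MnNn
  rot[5] = NM$MnNnn
  rot[6] = M$MnNnnN
  rot[7] = $MnNnnNM
Sorted (with $ < everything):
  sorted[0] = $MnNnnNM  (last char: 'M')
  sorted[1] = M$MnNnnN  (last char: 'N')
  sorted[2] = MnNnnNM$  (last char: '$')
  sorted[3] = NM$MnNnn  (last char: 'n')
  sorted[4] = NnnNM$Mn  (last char: 'n')
  sorted[5] = nNM$MnNn  (last char: 'n')
  sorted[6] = nNnnNM$M  (last char: 'M')
  sorted[7] = nnNM$MnN  (last char: 'N')
Last column: MN$nnnMN
Original string S is at sorted index 2

Answer: MN$nnnMN
2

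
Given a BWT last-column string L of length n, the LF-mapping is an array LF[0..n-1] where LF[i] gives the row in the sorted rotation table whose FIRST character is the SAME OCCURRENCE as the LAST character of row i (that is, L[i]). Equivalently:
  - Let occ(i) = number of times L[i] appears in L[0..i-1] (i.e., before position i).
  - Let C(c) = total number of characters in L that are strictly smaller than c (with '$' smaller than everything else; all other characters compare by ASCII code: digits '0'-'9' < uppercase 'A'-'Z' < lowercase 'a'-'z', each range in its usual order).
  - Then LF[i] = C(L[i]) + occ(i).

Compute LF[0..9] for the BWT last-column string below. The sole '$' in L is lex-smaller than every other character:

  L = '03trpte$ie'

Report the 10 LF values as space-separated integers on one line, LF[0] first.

Char counts: '$':1, '0':1, '3':1, 'e':2, 'i':1, 'p':1, 'r':1, 't':2
C (first-col start): C('$')=0, C('0')=1, C('3')=2, C('e')=3, C('i')=5, C('p')=6, C('r')=7, C('t')=8
L[0]='0': occ=0, LF[0]=C('0')+0=1+0=1
L[1]='3': occ=0, LF[1]=C('3')+0=2+0=2
L[2]='t': occ=0, LF[2]=C('t')+0=8+0=8
L[3]='r': occ=0, LF[3]=C('r')+0=7+0=7
L[4]='p': occ=0, LF[4]=C('p')+0=6+0=6
L[5]='t': occ=1, LF[5]=C('t')+1=8+1=9
L[6]='e': occ=0, LF[6]=C('e')+0=3+0=3
L[7]='$': occ=0, LF[7]=C('$')+0=0+0=0
L[8]='i': occ=0, LF[8]=C('i')+0=5+0=5
L[9]='e': occ=1, LF[9]=C('e')+1=3+1=4

Answer: 1 2 8 7 6 9 3 0 5 4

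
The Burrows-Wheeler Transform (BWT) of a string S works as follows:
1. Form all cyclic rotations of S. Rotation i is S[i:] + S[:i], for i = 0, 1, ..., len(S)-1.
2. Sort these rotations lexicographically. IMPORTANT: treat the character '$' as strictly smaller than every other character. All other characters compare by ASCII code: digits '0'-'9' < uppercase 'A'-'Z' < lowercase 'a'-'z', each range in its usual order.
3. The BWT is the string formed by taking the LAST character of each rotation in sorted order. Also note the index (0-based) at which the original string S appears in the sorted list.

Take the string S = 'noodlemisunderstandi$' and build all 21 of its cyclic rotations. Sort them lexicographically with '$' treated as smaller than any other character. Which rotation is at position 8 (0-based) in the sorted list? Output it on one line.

All 21 rotations (rotation i = S[i:]+S[:i]):
  rot[0] = noodlemisunderstandi$
  rot[1] = oodlemisunderstandi$n
  rot[2] = odlemisunderstandi$no
  rot[3] = dlemisunderstandi$noo
  rot[4] = lemisunderstandi$nood
  rot[5] = emisunderstandi$noodl
  rot[6] = misunderstandi$noodle
  rot[7] = isunderstandi$noodlem
  rot[8] = sunderstandi$noodlemi
  rot[9] = understandi$noodlemis
  rot[10] = nderstandi$noodlemisu
  rot[11] = derstandi$noodlemisun
  rot[12] = erstandi$noodlemisund
  rot[13] = rstandi$noodlemisunde
  rot[14] = standi$noodlemisunder
  rot[15] = tandi$noodlemisunders
  rot[16] = andi$noodlemisunderst
  rot[17] = ndi$noodlemisundersta
  rot[18] = di$noodlemisunderstan
  rot[19] = i$noodlemisunderstand
  rot[20] = $noodlemisunderstandi
Sorted (with $ < everything):
  sorted[0] = $noodlemisunderstandi
  sorted[1] = andi$noodlemisunderst
  sorted[2] = derstandi$noodlemisun
  sorted[3] = di$noodlemisunderstan
  sorted[4] = dlemisunderstandi$noo
  sorted[5] = emisunderstandi$noodl
  sorted[6] = erstandi$noodlemisund
  sorted[7] = i$noodlemisunderstand
  sorted[8] = isunderstandi$noodlem
  sorted[9] = lemisunderstandi$nood
  sorted[10] = misunderstandi$noodle
  sorted[11] = nderstandi$noodlemisu
  sorted[12] = ndi$noodlemisundersta
  sorted[13] = noodlemisunderstandi$
  sorted[14] = odlemisunderstandi$no
  sorted[15] = oodlemisunderstandi$n
  sorted[16] = rstandi$noodlemisunde
  sorted[17] = standi$noodlemisunder
  sorted[18] = sunderstandi$noodlemi
  sorted[19] = tandi$noodlemisunders
  sorted[20] = understandi$noodlemis
sorted[8] = isunderstandi$noodlem

Answer: isunderstandi$noodlem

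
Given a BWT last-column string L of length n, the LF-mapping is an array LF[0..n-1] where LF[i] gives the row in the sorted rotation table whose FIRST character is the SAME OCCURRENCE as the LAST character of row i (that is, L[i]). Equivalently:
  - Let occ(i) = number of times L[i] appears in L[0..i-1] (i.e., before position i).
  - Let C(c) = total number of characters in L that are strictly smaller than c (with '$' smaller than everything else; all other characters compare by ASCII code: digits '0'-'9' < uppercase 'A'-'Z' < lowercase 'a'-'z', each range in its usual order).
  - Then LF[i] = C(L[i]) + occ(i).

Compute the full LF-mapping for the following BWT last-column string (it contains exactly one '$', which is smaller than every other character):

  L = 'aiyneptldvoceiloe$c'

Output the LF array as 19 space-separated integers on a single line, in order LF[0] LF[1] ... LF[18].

Char counts: '$':1, 'a':1, 'c':2, 'd':1, 'e':3, 'i':2, 'l':2, 'n':1, 'o':2, 'p':1, 't':1, 'v':1, 'y':1
C (first-col start): C('$')=0, C('a')=1, C('c')=2, C('d')=4, C('e')=5, C('i')=8, C('l')=10, C('n')=12, C('o')=13, C('p')=15, C('t')=16, C('v')=17, C('y')=18
L[0]='a': occ=0, LF[0]=C('a')+0=1+0=1
L[1]='i': occ=0, LF[1]=C('i')+0=8+0=8
L[2]='y': occ=0, LF[2]=C('y')+0=18+0=18
L[3]='n': occ=0, LF[3]=C('n')+0=12+0=12
L[4]='e': occ=0, LF[4]=C('e')+0=5+0=5
L[5]='p': occ=0, LF[5]=C('p')+0=15+0=15
L[6]='t': occ=0, LF[6]=C('t')+0=16+0=16
L[7]='l': occ=0, LF[7]=C('l')+0=10+0=10
L[8]='d': occ=0, LF[8]=C('d')+0=4+0=4
L[9]='v': occ=0, LF[9]=C('v')+0=17+0=17
L[10]='o': occ=0, LF[10]=C('o')+0=13+0=13
L[11]='c': occ=0, LF[11]=C('c')+0=2+0=2
L[12]='e': occ=1, LF[12]=C('e')+1=5+1=6
L[13]='i': occ=1, LF[13]=C('i')+1=8+1=9
L[14]='l': occ=1, LF[14]=C('l')+1=10+1=11
L[15]='o': occ=1, LF[15]=C('o')+1=13+1=14
L[16]='e': occ=2, LF[16]=C('e')+2=5+2=7
L[17]='$': occ=0, LF[17]=C('$')+0=0+0=0
L[18]='c': occ=1, LF[18]=C('c')+1=2+1=3

Answer: 1 8 18 12 5 15 16 10 4 17 13 2 6 9 11 14 7 0 3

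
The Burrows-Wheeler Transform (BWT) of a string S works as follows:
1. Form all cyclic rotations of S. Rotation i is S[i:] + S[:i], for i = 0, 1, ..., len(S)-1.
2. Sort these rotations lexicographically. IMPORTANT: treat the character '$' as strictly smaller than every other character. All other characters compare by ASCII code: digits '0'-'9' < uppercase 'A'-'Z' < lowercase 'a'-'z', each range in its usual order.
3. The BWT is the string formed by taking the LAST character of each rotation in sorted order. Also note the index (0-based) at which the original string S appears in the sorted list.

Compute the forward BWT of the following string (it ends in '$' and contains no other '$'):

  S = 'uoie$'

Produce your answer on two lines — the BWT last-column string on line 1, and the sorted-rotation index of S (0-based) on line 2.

All 5 rotations (rotation i = S[i:]+S[:i]):
  rot[0] = uoie$
  rot[1] = oie$u
  rot[2] = ie$uo
  rot[3] = e$uoi
  rot[4] = $uoie
Sorted (with $ < everything):
  sorted[0] = $uoie  (last char: 'e')
  sorted[1] = e$uoi  (last char: 'i')
  sorted[2] = ie$uo  (last char: 'o')
  sorted[3] = oie$u  (last char: 'u')
  sorted[4] = uoie$  (last char: '$')
Last column: eiou$
Original string S is at sorted index 4

Answer: eiou$
4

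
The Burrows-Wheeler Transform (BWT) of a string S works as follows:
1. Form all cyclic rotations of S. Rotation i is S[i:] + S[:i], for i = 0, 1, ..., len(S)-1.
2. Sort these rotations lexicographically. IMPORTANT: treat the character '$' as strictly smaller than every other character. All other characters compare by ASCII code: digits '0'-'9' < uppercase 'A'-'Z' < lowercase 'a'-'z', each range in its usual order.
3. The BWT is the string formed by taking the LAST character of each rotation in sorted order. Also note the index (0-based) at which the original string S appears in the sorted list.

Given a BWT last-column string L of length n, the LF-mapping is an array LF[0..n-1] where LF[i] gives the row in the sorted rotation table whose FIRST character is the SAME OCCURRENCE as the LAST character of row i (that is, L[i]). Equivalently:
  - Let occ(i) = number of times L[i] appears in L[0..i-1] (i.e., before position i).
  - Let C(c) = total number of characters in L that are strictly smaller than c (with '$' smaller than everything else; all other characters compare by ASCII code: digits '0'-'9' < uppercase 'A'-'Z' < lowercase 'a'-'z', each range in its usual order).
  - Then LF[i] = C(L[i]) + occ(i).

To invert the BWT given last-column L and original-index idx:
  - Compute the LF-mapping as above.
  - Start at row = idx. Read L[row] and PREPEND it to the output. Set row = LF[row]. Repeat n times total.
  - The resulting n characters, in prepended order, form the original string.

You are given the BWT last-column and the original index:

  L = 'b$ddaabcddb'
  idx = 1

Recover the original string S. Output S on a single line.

LF mapping: 3 0 7 8 1 2 4 6 9 10 5
Walk LF starting at row 1, prepending L[row]:
  step 1: row=1, L[1]='$', prepend. Next row=LF[1]=0
  step 2: row=0, L[0]='b', prepend. Next row=LF[0]=3
  step 3: row=3, L[3]='d', prepend. Next row=LF[3]=8
  step 4: row=8, L[8]='d', prepend. Next row=LF[8]=9
  step 5: row=9, L[9]='d', prepend. Next row=LF[9]=10
  step 6: row=10, L[10]='b', prepend. Next row=LF[10]=5
  step 7: row=5, L[5]='a', prepend. Next row=LF[5]=2
  step 8: row=2, L[2]='d', prepend. Next row=LF[2]=7
  step 9: row=7, L[7]='c', prepend. Next row=LF[7]=6
  step 10: row=6, L[6]='b', prepend. Next row=LF[6]=4
  step 11: row=4, L[4]='a', prepend. Next row=LF[4]=1
Reversed output: abcdabdddb$

Answer: abcdabdddb$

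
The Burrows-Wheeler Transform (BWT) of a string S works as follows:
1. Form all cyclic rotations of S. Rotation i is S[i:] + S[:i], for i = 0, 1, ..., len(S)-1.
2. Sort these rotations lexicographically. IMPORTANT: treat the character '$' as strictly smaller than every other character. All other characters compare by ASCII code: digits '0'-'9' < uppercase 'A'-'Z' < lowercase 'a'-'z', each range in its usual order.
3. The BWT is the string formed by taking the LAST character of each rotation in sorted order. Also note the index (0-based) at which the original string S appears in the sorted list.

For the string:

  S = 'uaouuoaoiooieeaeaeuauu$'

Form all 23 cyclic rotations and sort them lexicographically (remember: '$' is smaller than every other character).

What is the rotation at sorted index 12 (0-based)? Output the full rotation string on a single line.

All 23 rotations (rotation i = S[i:]+S[:i]):
  rot[0] = uaouuoaoiooieeaeaeuauu$
  rot[1] = aouuoaoiooieeaeaeuauu$u
  rot[2] = ouuoaoiooieeaeaeuauu$ua
  rot[3] = uuoaoiooieeaeaeuauu$uao
  rot[4] = uoaoiooieeaeaeuauu$uaou
  rot[5] = oaoiooieeaeaeuauu$uaouu
  rot[6] = aoiooieeaeaeuauu$uaouuo
  rot[7] = oiooieeaeaeuauu$uaouuoa
  rot[8] = iooieeaeaeuauu$uaouuoao
  rot[9] = ooieeaeaeuauu$uaouuoaoi
  rot[10] = oieeaeaeuauu$uaouuoaoio
  rot[11] = ieeaeaeuauu$uaouuoaoioo
  rot[12] = eeaeaeuauu$uaouuoaoiooi
  rot[13] = eaeaeuauu$uaouuoaoiooie
  rot[14] = aeaeuauu$uaouuoaoiooiee
  rot[15] = eaeuauu$uaouuoaoiooieea
  rot[16] = aeuauu$uaouuoaoiooieeae
  rot[17] = euauu$uaouuoaoiooieeaea
  rot[18] = uauu$uaouuoaoiooieeaeae
  rot[19] = auu$uaouuoaoiooieeaeaeu
  rot[20] = uu$uaouuoaoiooieeaeaeua
  rot[21] = u$uaouuoaoiooieeaeaeuau
  rot[22] = $uaouuoaoiooieeaeaeuauu
Sorted (with $ < everything):
  sorted[0] = $uaouuoaoiooieeaeaeuauu
  sorted[1] = aeaeuauu$uaouuoaoiooiee
  sorted[2] = aeuauu$uaouuoaoiooieeae
  sorted[3] = aoiooieeaeaeuauu$uaouuo
  sorted[4] = aouuoaoiooieeaeaeuauu$u
  sorted[5] = auu$uaouuoaoiooieeaeaeu
  sorted[6] = eaeaeuauu$uaouuoaoiooie
  sorted[7] = eaeuauu$uaouuoaoiooieea
  sorted[8] = eeaeaeuauu$uaouuoaoiooi
  sorted[9] = euauu$uaouuoaoiooieeaea
  sorted[10] = ieeaeaeuauu$uaouuoaoioo
  sorted[11] = iooieeaeaeuauu$uaouuoao
  sorted[12] = oaoiooieeaeaeuauu$uaouu
  sorted[13] = oieeaeaeuauu$uaouuoaoio
  sorted[14] = oiooieeaeaeuauu$uaouuoa
  sorted[15] = ooieeaeaeuauu$uaouuoaoi
  sorted[16] = ouuoaoiooieeaeaeuauu$ua
  sorted[17] = u$uaouuoaoiooieeaeaeuau
  sorted[18] = uaouuoaoiooieeaeaeuauu$
  sorted[19] = uauu$uaouuoaoiooieeaeae
  sorted[20] = uoaoiooieeaeaeuauu$uaou
  sorted[21] = uu$uaouuoaoiooieeaeaeua
  sorted[22] = uuoaoiooieeaeaeuauu$uao
sorted[12] = oaoiooieeaeaeuauu$uaouu

Answer: oaoiooieeaeaeuauu$uaouu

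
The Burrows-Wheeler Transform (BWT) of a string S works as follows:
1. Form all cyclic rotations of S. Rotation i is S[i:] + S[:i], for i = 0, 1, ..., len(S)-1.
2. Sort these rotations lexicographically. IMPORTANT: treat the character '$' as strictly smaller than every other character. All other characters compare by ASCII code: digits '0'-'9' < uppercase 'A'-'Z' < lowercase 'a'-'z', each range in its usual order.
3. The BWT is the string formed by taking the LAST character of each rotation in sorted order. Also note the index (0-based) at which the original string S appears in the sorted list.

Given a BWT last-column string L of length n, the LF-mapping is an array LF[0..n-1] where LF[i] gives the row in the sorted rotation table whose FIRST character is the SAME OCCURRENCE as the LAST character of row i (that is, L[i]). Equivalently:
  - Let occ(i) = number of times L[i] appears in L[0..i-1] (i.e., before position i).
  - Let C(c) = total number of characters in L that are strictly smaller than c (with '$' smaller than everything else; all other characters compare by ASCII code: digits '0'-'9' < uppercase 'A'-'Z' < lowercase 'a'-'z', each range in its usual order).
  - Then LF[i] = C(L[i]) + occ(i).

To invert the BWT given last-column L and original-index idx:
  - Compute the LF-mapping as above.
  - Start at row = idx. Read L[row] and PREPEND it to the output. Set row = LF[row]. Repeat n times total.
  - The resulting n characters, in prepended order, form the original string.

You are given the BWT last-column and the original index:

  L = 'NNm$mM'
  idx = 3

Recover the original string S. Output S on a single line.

Answer: NMmmN$

Derivation:
LF mapping: 2 3 4 0 5 1
Walk LF starting at row 3, prepending L[row]:
  step 1: row=3, L[3]='$', prepend. Next row=LF[3]=0
  step 2: row=0, L[0]='N', prepend. Next row=LF[0]=2
  step 3: row=2, L[2]='m', prepend. Next row=LF[2]=4
  step 4: row=4, L[4]='m', prepend. Next row=LF[4]=5
  step 5: row=5, L[5]='M', prepend. Next row=LF[5]=1
  step 6: row=1, L[1]='N', prepend. Next row=LF[1]=3
Reversed output: NMmmN$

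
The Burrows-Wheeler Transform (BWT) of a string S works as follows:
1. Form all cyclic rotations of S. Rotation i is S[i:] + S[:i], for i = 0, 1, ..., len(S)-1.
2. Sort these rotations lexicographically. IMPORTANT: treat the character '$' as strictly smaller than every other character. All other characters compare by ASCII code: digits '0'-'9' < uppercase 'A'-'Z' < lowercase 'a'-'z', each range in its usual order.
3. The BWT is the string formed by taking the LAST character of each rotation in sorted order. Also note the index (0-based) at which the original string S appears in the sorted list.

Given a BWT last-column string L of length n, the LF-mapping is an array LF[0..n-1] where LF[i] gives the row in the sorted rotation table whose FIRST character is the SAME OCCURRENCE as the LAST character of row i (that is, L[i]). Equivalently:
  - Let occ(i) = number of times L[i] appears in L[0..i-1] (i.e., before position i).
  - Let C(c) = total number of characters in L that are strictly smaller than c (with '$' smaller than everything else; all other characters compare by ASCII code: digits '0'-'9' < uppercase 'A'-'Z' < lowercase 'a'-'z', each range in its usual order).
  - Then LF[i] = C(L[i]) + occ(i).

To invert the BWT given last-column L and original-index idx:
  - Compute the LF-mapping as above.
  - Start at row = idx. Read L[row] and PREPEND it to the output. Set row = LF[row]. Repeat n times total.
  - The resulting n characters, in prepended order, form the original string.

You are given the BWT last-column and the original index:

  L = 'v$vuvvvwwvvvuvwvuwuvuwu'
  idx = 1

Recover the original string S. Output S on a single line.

Answer: uuvvvvuwvvuwwvwvuvvuwv$

Derivation:
LF mapping: 7 0 8 1 9 10 11 18 19 12 13 14 2 15 20 16 3 21 4 17 5 22 6
Walk LF starting at row 1, prepending L[row]:
  step 1: row=1, L[1]='$', prepend. Next row=LF[1]=0
  step 2: row=0, L[0]='v', prepend. Next row=LF[0]=7
  step 3: row=7, L[7]='w', prepend. Next row=LF[7]=18
  step 4: row=18, L[18]='u', prepend. Next row=LF[18]=4
  step 5: row=4, L[4]='v', prepend. Next row=LF[4]=9
  step 6: row=9, L[9]='v', prepend. Next row=LF[9]=12
  step 7: row=12, L[12]='u', prepend. Next row=LF[12]=2
  step 8: row=2, L[2]='v', prepend. Next row=LF[2]=8
  step 9: row=8, L[8]='w', prepend. Next row=LF[8]=19
  step 10: row=19, L[19]='v', prepend. Next row=LF[19]=17
  step 11: row=17, L[17]='w', prepend. Next row=LF[17]=21
  step 12: row=21, L[21]='w', prepend. Next row=LF[21]=22
  step 13: row=22, L[22]='u', prepend. Next row=LF[22]=6
  step 14: row=6, L[6]='v', prepend. Next row=LF[6]=11
  step 15: row=11, L[11]='v', prepend. Next row=LF[11]=14
  step 16: row=14, L[14]='w', prepend. Next row=LF[14]=20
  step 17: row=20, L[20]='u', prepend. Next row=LF[20]=5
  step 18: row=5, L[5]='v', prepend. Next row=LF[5]=10
  step 19: row=10, L[10]='v', prepend. Next row=LF[10]=13
  step 20: row=13, L[13]='v', prepend. Next row=LF[13]=15
  step 21: row=15, L[15]='v', prepend. Next row=LF[15]=16
  step 22: row=16, L[16]='u', prepend. Next row=LF[16]=3
  step 23: row=3, L[3]='u', prepend. Next row=LF[3]=1
Reversed output: uuvvvvuwvvuwwvwvuvvuwv$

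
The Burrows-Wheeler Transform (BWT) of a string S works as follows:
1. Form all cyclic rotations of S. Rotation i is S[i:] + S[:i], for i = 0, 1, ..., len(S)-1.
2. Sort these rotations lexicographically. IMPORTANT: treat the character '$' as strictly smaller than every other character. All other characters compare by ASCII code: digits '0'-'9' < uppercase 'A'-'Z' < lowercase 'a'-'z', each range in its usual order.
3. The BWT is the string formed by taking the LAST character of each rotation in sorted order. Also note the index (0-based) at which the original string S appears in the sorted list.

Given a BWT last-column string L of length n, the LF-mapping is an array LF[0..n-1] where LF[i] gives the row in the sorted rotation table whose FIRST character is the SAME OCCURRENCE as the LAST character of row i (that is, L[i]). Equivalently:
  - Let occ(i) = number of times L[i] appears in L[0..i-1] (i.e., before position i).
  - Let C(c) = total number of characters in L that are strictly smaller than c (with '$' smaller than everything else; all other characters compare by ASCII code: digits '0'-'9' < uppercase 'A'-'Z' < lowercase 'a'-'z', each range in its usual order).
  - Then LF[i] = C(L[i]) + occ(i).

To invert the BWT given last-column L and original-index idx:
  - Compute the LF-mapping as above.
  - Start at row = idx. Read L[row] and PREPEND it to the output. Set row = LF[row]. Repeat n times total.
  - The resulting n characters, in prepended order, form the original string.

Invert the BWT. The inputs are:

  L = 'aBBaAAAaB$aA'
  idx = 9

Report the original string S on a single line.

Answer: aABABAAaaBa$

Derivation:
LF mapping: 8 5 6 9 1 2 3 10 7 0 11 4
Walk LF starting at row 9, prepending L[row]:
  step 1: row=9, L[9]='$', prepend. Next row=LF[9]=0
  step 2: row=0, L[0]='a', prepend. Next row=LF[0]=8
  step 3: row=8, L[8]='B', prepend. Next row=LF[8]=7
  step 4: row=7, L[7]='a', prepend. Next row=LF[7]=10
  step 5: row=10, L[10]='a', prepend. Next row=LF[10]=11
  step 6: row=11, L[11]='A', prepend. Next row=LF[11]=4
  step 7: row=4, L[4]='A', prepend. Next row=LF[4]=1
  step 8: row=1, L[1]='B', prepend. Next row=LF[1]=5
  step 9: row=5, L[5]='A', prepend. Next row=LF[5]=2
  step 10: row=2, L[2]='B', prepend. Next row=LF[2]=6
  step 11: row=6, L[6]='A', prepend. Next row=LF[6]=3
  step 12: row=3, L[3]='a', prepend. Next row=LF[3]=9
Reversed output: aABABAAaaBa$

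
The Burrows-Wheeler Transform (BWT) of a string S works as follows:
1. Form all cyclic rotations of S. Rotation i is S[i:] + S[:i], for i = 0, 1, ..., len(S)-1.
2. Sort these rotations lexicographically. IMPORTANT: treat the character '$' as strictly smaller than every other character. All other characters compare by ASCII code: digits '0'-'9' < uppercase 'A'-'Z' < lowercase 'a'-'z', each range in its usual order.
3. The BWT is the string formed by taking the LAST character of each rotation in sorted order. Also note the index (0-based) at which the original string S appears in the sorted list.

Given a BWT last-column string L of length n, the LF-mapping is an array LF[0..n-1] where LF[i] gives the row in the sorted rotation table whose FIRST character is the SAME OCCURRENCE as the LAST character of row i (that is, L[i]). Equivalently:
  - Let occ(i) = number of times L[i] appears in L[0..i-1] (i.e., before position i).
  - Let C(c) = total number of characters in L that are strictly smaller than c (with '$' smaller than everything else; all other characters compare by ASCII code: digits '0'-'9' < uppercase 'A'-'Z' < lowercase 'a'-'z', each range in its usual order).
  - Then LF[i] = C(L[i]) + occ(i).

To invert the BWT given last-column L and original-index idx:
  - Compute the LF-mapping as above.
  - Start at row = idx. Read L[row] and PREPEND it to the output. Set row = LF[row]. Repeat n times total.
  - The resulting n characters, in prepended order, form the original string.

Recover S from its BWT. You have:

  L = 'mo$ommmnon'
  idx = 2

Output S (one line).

LF mapping: 1 7 0 8 2 3 4 5 9 6
Walk LF starting at row 2, prepending L[row]:
  step 1: row=2, L[2]='$', prepend. Next row=LF[2]=0
  step 2: row=0, L[0]='m', prepend. Next row=LF[0]=1
  step 3: row=1, L[1]='o', prepend. Next row=LF[1]=7
  step 4: row=7, L[7]='n', prepend. Next row=LF[7]=5
  step 5: row=5, L[5]='m', prepend. Next row=LF[5]=3
  step 6: row=3, L[3]='o', prepend. Next row=LF[3]=8
  step 7: row=8, L[8]='o', prepend. Next row=LF[8]=9
  step 8: row=9, L[9]='n', prepend. Next row=LF[9]=6
  step 9: row=6, L[6]='m', prepend. Next row=LF[6]=4
  step 10: row=4, L[4]='m', prepend. Next row=LF[4]=2
Reversed output: mmnoomnom$

Answer: mmnoomnom$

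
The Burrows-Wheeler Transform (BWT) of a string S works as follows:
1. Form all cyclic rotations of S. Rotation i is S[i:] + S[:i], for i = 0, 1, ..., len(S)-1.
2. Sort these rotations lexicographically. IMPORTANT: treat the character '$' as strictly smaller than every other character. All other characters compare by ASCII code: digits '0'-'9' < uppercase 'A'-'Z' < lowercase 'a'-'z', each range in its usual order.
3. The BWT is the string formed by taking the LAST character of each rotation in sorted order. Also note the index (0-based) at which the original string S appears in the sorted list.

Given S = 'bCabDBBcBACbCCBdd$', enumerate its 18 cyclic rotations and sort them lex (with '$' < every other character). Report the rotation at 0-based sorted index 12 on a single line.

Answer: bCCBdd$bCabDBBcBAC

Derivation:
All 18 rotations (rotation i = S[i:]+S[:i]):
  rot[0] = bCabDBBcBACbCCBdd$
  rot[1] = CabDBBcBACbCCBdd$b
  rot[2] = abDBBcBACbCCBdd$bC
  rot[3] = bDBBcBACbCCBdd$bCa
  rot[4] = DBBcBACbCCBdd$bCab
  rot[5] = BBcBACbCCBdd$bCabD
  rot[6] = BcBACbCCBdd$bCabDB
  rot[7] = cBACbCCBdd$bCabDBB
  rot[8] = BACbCCBdd$bCabDBBc
  rot[9] = ACbCCBdd$bCabDBBcB
  rot[10] = CbCCBdd$bCabDBBcBA
  rot[11] = bCCBdd$bCabDBBcBAC
  rot[12] = CCBdd$bCabDBBcBACb
  rot[13] = CBdd$bCabDBBcBACbC
  rot[14] = Bdd$bCabDBBcBACbCC
  rot[15] = dd$bCabDBBcBACbCCB
  rot[16] = d$bCabDBBcBACbCCBd
  rot[17] = $bCabDBBcBACbCCBdd
Sorted (with $ < everything):
  sorted[0] = $bCabDBBcBACbCCBdd
  sorted[1] = ACbCCBdd$bCabDBBcB
  sorted[2] = BACbCCBdd$bCabDBBc
  sorted[3] = BBcBACbCCBdd$bCabD
  sorted[4] = BcBACbCCBdd$bCabDB
  sorted[5] = Bdd$bCabDBBcBACbCC
  sorted[6] = CBdd$bCabDBBcBACbC
  sorted[7] = CCBdd$bCabDBBcBACb
  sorted[8] = CabDBBcBACbCCBdd$b
  sorted[9] = CbCCBdd$bCabDBBcBA
  sorted[10] = DBBcBACbCCBdd$bCab
  sorted[11] = abDBBcBACbCCBdd$bC
  sorted[12] = bCCBdd$bCabDBBcBAC
  sorted[13] = bCabDBBcBACbCCBdd$
  sorted[14] = bDBBcBACbCCBdd$bCa
  sorted[15] = cBACbCCBdd$bCabDBB
  sorted[16] = d$bCabDBBcBACbCCBd
  sorted[17] = dd$bCabDBBcBACbCCB
sorted[12] = bCCBdd$bCabDBBcBAC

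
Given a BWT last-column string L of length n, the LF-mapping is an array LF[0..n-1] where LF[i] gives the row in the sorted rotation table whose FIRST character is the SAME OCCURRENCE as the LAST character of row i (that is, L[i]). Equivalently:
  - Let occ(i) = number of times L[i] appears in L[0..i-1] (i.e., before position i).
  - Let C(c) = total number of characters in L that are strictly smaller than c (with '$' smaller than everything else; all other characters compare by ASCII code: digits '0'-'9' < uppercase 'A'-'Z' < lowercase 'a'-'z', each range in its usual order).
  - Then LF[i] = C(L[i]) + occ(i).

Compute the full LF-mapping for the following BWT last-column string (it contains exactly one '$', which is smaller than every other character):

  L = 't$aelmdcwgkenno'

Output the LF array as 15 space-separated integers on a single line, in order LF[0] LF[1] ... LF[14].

Answer: 13 0 1 4 8 9 3 2 14 6 7 5 10 11 12

Derivation:
Char counts: '$':1, 'a':1, 'c':1, 'd':1, 'e':2, 'g':1, 'k':1, 'l':1, 'm':1, 'n':2, 'o':1, 't':1, 'w':1
C (first-col start): C('$')=0, C('a')=1, C('c')=2, C('d')=3, C('e')=4, C('g')=6, C('k')=7, C('l')=8, C('m')=9, C('n')=10, C('o')=12, C('t')=13, C('w')=14
L[0]='t': occ=0, LF[0]=C('t')+0=13+0=13
L[1]='$': occ=0, LF[1]=C('$')+0=0+0=0
L[2]='a': occ=0, LF[2]=C('a')+0=1+0=1
L[3]='e': occ=0, LF[3]=C('e')+0=4+0=4
L[4]='l': occ=0, LF[4]=C('l')+0=8+0=8
L[5]='m': occ=0, LF[5]=C('m')+0=9+0=9
L[6]='d': occ=0, LF[6]=C('d')+0=3+0=3
L[7]='c': occ=0, LF[7]=C('c')+0=2+0=2
L[8]='w': occ=0, LF[8]=C('w')+0=14+0=14
L[9]='g': occ=0, LF[9]=C('g')+0=6+0=6
L[10]='k': occ=0, LF[10]=C('k')+0=7+0=7
L[11]='e': occ=1, LF[11]=C('e')+1=4+1=5
L[12]='n': occ=0, LF[12]=C('n')+0=10+0=10
L[13]='n': occ=1, LF[13]=C('n')+1=10+1=11
L[14]='o': occ=0, LF[14]=C('o')+0=12+0=12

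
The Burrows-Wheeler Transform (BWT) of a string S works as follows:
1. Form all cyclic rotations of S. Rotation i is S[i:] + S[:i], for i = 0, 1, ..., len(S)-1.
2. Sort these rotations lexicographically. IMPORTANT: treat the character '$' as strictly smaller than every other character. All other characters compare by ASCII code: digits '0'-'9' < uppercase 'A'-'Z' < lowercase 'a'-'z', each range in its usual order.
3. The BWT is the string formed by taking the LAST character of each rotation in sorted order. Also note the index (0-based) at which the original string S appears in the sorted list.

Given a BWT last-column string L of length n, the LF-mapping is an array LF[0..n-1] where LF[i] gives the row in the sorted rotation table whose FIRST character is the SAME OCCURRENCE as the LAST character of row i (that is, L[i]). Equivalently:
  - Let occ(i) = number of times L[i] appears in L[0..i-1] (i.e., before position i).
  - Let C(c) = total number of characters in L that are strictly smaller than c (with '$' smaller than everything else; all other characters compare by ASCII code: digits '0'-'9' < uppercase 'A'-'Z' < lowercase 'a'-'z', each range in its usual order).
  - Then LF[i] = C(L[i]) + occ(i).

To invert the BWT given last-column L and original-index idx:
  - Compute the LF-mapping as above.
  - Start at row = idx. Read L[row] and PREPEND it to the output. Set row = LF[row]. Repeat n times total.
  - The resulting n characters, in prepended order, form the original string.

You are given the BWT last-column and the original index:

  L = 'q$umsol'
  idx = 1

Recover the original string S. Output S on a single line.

LF mapping: 4 0 6 2 5 3 1
Walk LF starting at row 1, prepending L[row]:
  step 1: row=1, L[1]='$', prepend. Next row=LF[1]=0
  step 2: row=0, L[0]='q', prepend. Next row=LF[0]=4
  step 3: row=4, L[4]='s', prepend. Next row=LF[4]=5
  step 4: row=5, L[5]='o', prepend. Next row=LF[5]=3
  step 5: row=3, L[3]='m', prepend. Next row=LF[3]=2
  step 6: row=2, L[2]='u', prepend. Next row=LF[2]=6
  step 7: row=6, L[6]='l', prepend. Next row=LF[6]=1
Reversed output: lumosq$

Answer: lumosq$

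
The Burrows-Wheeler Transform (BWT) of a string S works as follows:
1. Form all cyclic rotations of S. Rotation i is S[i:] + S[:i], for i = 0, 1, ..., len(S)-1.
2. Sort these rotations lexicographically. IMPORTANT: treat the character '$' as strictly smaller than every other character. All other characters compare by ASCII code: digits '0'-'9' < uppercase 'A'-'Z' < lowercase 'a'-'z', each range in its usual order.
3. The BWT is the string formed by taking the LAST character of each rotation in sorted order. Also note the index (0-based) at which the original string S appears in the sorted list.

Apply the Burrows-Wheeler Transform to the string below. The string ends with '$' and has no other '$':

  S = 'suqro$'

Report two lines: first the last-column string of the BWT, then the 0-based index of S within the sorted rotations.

Answer: oruq$s
4

Derivation:
All 6 rotations (rotation i = S[i:]+S[:i]):
  rot[0] = suqro$
  rot[1] = uqro$s
  rot[2] = qro$su
  rot[3] = ro$suq
  rot[4] = o$suqr
  rot[5] = $suqro
Sorted (with $ < everything):
  sorted[0] = $suqro  (last char: 'o')
  sorted[1] = o$suqr  (last char: 'r')
  sorted[2] = qro$su  (last char: 'u')
  sorted[3] = ro$suq  (last char: 'q')
  sorted[4] = suqro$  (last char: '$')
  sorted[5] = uqro$s  (last char: 's')
Last column: oruq$s
Original string S is at sorted index 4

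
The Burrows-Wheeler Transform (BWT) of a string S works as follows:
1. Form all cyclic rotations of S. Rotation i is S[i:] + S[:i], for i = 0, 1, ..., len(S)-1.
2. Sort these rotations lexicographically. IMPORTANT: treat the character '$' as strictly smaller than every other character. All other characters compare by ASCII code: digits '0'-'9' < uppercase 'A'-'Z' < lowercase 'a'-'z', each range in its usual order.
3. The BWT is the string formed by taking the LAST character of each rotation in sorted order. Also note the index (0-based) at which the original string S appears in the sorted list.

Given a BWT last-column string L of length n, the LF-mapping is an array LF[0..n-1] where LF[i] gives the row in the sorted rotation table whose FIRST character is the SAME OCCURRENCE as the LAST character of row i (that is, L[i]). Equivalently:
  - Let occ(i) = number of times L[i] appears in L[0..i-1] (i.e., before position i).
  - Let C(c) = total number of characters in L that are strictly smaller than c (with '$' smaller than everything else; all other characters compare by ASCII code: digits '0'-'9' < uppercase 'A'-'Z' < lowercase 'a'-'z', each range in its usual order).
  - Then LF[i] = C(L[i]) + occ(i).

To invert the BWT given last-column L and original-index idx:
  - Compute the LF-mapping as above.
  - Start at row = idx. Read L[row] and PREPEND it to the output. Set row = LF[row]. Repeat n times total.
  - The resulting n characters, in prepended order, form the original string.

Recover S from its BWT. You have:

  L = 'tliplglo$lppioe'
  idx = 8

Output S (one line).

LF mapping: 14 5 3 11 6 2 7 9 0 8 12 13 4 10 1
Walk LF starting at row 8, prepending L[row]:
  step 1: row=8, L[8]='$', prepend. Next row=LF[8]=0
  step 2: row=0, L[0]='t', prepend. Next row=LF[0]=14
  step 3: row=14, L[14]='e', prepend. Next row=LF[14]=1
  step 4: row=1, L[1]='l', prepend. Next row=LF[1]=5
  step 5: row=5, L[5]='g', prepend. Next row=LF[5]=2
  step 6: row=2, L[2]='i', prepend. Next row=LF[2]=3
  step 7: row=3, L[3]='p', prepend. Next row=LF[3]=11
  step 8: row=11, L[11]='p', prepend. Next row=LF[11]=13
  step 9: row=13, L[13]='o', prepend. Next row=LF[13]=10
  step 10: row=10, L[10]='p', prepend. Next row=LF[10]=12
  step 11: row=12, L[12]='i', prepend. Next row=LF[12]=4
  step 12: row=4, L[4]='l', prepend. Next row=LF[4]=6
  step 13: row=6, L[6]='l', prepend. Next row=LF[6]=7
  step 14: row=7, L[7]='o', prepend. Next row=LF[7]=9
  step 15: row=9, L[9]='l', prepend. Next row=LF[9]=8
Reversed output: lollipoppiglet$

Answer: lollipoppiglet$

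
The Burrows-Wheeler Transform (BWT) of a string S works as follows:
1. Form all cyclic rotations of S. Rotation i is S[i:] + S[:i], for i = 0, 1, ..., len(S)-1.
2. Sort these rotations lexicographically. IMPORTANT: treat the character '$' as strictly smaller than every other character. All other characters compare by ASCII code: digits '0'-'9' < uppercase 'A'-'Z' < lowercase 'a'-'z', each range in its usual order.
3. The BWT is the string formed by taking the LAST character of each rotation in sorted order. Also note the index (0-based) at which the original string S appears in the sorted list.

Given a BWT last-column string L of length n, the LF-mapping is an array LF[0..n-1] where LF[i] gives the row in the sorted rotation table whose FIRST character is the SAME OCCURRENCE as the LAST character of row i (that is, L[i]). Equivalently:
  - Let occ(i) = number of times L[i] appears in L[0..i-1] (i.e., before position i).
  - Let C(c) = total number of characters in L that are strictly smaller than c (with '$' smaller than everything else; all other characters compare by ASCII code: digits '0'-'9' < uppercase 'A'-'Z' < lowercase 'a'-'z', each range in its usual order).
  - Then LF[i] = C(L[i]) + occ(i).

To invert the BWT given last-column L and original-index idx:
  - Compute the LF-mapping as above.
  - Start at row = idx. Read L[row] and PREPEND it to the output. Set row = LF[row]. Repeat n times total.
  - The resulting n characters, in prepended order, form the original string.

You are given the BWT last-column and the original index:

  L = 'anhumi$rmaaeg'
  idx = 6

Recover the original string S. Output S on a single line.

Answer: hammeriguana$

Derivation:
LF mapping: 1 10 6 12 8 7 0 11 9 2 3 4 5
Walk LF starting at row 6, prepending L[row]:
  step 1: row=6, L[6]='$', prepend. Next row=LF[6]=0
  step 2: row=0, L[0]='a', prepend. Next row=LF[0]=1
  step 3: row=1, L[1]='n', prepend. Next row=LF[1]=10
  step 4: row=10, L[10]='a', prepend. Next row=LF[10]=3
  step 5: row=3, L[3]='u', prepend. Next row=LF[3]=12
  step 6: row=12, L[12]='g', prepend. Next row=LF[12]=5
  step 7: row=5, L[5]='i', prepend. Next row=LF[5]=7
  step 8: row=7, L[7]='r', prepend. Next row=LF[7]=11
  step 9: row=11, L[11]='e', prepend. Next row=LF[11]=4
  step 10: row=4, L[4]='m', prepend. Next row=LF[4]=8
  step 11: row=8, L[8]='m', prepend. Next row=LF[8]=9
  step 12: row=9, L[9]='a', prepend. Next row=LF[9]=2
  step 13: row=2, L[2]='h', prepend. Next row=LF[2]=6
Reversed output: hammeriguana$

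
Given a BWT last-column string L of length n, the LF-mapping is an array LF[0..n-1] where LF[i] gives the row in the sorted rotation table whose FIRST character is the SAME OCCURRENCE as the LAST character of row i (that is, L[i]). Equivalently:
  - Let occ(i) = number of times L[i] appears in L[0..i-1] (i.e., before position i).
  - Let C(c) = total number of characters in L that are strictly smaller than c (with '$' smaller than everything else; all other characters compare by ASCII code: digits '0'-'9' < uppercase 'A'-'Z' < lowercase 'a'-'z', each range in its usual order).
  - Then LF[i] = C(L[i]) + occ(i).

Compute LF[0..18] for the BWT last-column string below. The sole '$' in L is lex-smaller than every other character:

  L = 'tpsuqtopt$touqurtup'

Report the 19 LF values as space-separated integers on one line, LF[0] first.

Answer: 10 3 9 15 6 11 1 4 12 0 13 2 16 7 17 8 14 18 5

Derivation:
Char counts: '$':1, 'o':2, 'p':3, 'q':2, 'r':1, 's':1, 't':5, 'u':4
C (first-col start): C('$')=0, C('o')=1, C('p')=3, C('q')=6, C('r')=8, C('s')=9, C('t')=10, C('u')=15
L[0]='t': occ=0, LF[0]=C('t')+0=10+0=10
L[1]='p': occ=0, LF[1]=C('p')+0=3+0=3
L[2]='s': occ=0, LF[2]=C('s')+0=9+0=9
L[3]='u': occ=0, LF[3]=C('u')+0=15+0=15
L[4]='q': occ=0, LF[4]=C('q')+0=6+0=6
L[5]='t': occ=1, LF[5]=C('t')+1=10+1=11
L[6]='o': occ=0, LF[6]=C('o')+0=1+0=1
L[7]='p': occ=1, LF[7]=C('p')+1=3+1=4
L[8]='t': occ=2, LF[8]=C('t')+2=10+2=12
L[9]='$': occ=0, LF[9]=C('$')+0=0+0=0
L[10]='t': occ=3, LF[10]=C('t')+3=10+3=13
L[11]='o': occ=1, LF[11]=C('o')+1=1+1=2
L[12]='u': occ=1, LF[12]=C('u')+1=15+1=16
L[13]='q': occ=1, LF[13]=C('q')+1=6+1=7
L[14]='u': occ=2, LF[14]=C('u')+2=15+2=17
L[15]='r': occ=0, LF[15]=C('r')+0=8+0=8
L[16]='t': occ=4, LF[16]=C('t')+4=10+4=14
L[17]='u': occ=3, LF[17]=C('u')+3=15+3=18
L[18]='p': occ=2, LF[18]=C('p')+2=3+2=5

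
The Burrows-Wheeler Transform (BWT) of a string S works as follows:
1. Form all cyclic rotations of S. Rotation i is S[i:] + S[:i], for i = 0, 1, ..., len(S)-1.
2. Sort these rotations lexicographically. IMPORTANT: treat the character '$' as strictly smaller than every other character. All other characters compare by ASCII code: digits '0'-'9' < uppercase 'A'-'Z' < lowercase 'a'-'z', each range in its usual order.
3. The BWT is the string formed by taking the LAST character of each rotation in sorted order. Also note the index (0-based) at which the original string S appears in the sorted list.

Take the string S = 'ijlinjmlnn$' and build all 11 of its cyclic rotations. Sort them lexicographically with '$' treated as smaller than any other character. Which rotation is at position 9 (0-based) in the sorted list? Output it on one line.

Answer: njmlnn$ijli

Derivation:
All 11 rotations (rotation i = S[i:]+S[:i]):
  rot[0] = ijlinjmlnn$
  rot[1] = jlinjmlnn$i
  rot[2] = linjmlnn$ij
  rot[3] = injmlnn$ijl
  rot[4] = njmlnn$ijli
  rot[5] = jmlnn$ijlin
  rot[6] = mlnn$ijlinj
  rot[7] = lnn$ijlinjm
  rot[8] = nn$ijlinjml
  rot[9] = n$ijlinjmln
  rot[10] = $ijlinjmlnn
Sorted (with $ < everything):
  sorted[0] = $ijlinjmlnn
  sorted[1] = ijlinjmlnn$
  sorted[2] = injmlnn$ijl
  sorted[3] = jlinjmlnn$i
  sorted[4] = jmlnn$ijlin
  sorted[5] = linjmlnn$ij
  sorted[6] = lnn$ijlinjm
  sorted[7] = mlnn$ijlinj
  sorted[8] = n$ijlinjmln
  sorted[9] = njmlnn$ijli
  sorted[10] = nn$ijlinjml
sorted[9] = njmlnn$ijli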